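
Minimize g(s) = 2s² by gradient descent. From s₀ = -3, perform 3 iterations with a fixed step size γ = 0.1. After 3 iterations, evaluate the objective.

g′(s) = 4s
s₁ = -3 − 0.1·(-12) = -1.8
s₂ = -1.8 − 0.1·(-7.2) = -1.08
s₃ = -1.08 − 0.1·(-4.32) = -0.648
g(-0.648) = 0.839808

0.839808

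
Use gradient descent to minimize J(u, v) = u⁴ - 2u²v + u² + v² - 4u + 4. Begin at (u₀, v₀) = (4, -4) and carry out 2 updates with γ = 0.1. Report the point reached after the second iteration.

(9140.2016, 161.312)

∇J = (4u³ - 4uv + 2u - 4, -2u² + 2v)
Step 1: at (4, -4), ∇J = (324, -40) → (4, -4) − 0.1·(324, -40) = (-28.4, 0)
Step 2: at (-28.4, 0), ∇J = (-91686.016, -1613.12) → (-28.4, 0) − 0.1·(-91686.016, -1613.12) = (9140.2016, 161.312)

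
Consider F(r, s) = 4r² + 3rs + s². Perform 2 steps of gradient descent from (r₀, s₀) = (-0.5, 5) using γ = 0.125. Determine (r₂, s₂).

(-1.4765625, 3.65625)

∇F = (8r + 3s, 3r + 2s)
Step 1: at (-0.5, 5), ∇F = (11, 8.5) → (-0.5, 5) − 0.125·(11, 8.5) = (-1.875, 3.9375)
Step 2: at (-1.875, 3.9375), ∇F = (-3.1875, 2.25) → (-1.875, 3.9375) − 0.125·(-3.1875, 2.25) = (-1.4765625, 3.65625)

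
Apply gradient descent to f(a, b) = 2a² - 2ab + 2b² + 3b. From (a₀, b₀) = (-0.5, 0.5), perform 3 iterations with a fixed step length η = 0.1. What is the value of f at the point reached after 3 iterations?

-1.191264

∇f = (4a - 2b, -2a + 4b + 3)
Step 1: at (-0.5, 0.5), ∇f = (-3, 6) → (-0.5, 0.5) − 0.1·(-3, 6) = (-0.2, -0.1)
Step 2: at (-0.2, -0.1), ∇f = (-0.6, 3) → (-0.2, -0.1) − 0.1·(-0.6, 3) = (-0.14, -0.4)
Step 3: at (-0.14, -0.4), ∇f = (0.24, 1.68) → (-0.14, -0.4) − 0.1·(0.24, 1.68) = (-0.164, -0.568)
f(-0.164, -0.568) = -1.191264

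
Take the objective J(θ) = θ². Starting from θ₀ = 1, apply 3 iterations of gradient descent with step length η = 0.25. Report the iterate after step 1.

0.5

J′(θ) = 2θ
Step 1: J′(1) = 2; θ₁ = 1 − 0.25·2 = 0.5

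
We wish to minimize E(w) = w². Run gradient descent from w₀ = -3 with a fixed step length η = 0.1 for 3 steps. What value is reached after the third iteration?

-1.536

E′(w) = 2w
w₁ = -3 − 0.1·(-6) = -2.4
w₂ = -2.4 − 0.1·(-4.8) = -1.92
w₃ = -1.92 − 0.1·(-3.84) = -1.536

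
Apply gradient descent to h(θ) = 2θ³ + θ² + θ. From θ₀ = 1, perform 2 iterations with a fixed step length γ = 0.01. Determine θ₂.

h′(θ) = 6θ² + 2θ + 1
Step 1: h′(1) = 9; θ₁ = 1 − 0.01·9 = 0.91
Step 2: h′(0.91) = 7.7886; θ₂ = 0.91 − 0.01·7.7886 = 0.832114

0.832114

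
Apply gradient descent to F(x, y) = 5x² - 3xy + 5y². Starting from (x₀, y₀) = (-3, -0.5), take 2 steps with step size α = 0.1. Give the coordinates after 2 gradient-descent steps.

∇F = (10x - 3y, -3x + 10y)
(x₁, y₁) = (-3, -0.5) − 0.1·(-28.5, 4) = (-0.15, -0.9)
(x₂, y₂) = (-0.15, -0.9) − 0.1·(1.2, -8.55) = (-0.27, -0.045)

(-0.27, -0.045)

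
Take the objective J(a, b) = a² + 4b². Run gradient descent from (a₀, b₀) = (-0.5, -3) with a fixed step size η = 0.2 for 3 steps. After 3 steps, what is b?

0.648

∇J = (2a, 8b)
Step 1: at (-0.5, -3), ∇J = (-1, -24) → (-0.5, -3) − 0.2·(-1, -24) = (-0.3, 1.8)
Step 2: at (-0.3, 1.8), ∇J = (-0.6, 14.4) → (-0.3, 1.8) − 0.2·(-0.6, 14.4) = (-0.18, -1.08)
Step 3: at (-0.18, -1.08), ∇J = (-0.36, -8.64) → (-0.18, -1.08) − 0.2·(-0.36, -8.64) = (-0.108, 0.648)
b = 0.648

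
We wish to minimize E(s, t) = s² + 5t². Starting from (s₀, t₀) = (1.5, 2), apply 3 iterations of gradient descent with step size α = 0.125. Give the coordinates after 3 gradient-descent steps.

(0.6328125, -0.03125)

∇E = (2s, 10t)
Step 1: at (1.5, 2), ∇E = (3, 20) → (1.5, 2) − 0.125·(3, 20) = (1.125, -0.5)
Step 2: at (1.125, -0.5), ∇E = (2.25, -5) → (1.125, -0.5) − 0.125·(2.25, -5) = (0.84375, 0.125)
Step 3: at (0.84375, 0.125), ∇E = (1.6875, 1.25) → (0.84375, 0.125) − 0.125·(1.6875, 1.25) = (0.6328125, -0.03125)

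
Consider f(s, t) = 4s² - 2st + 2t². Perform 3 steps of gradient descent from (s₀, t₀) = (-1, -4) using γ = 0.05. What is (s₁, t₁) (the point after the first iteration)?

(-1, -3.3)

∇f = (8s - 2t, -2s + 4t)
Step 1: at (-1, -4), ∇f = (0, -14) → (-1, -4) − 0.05·(0, -14) = (-1, -3.3)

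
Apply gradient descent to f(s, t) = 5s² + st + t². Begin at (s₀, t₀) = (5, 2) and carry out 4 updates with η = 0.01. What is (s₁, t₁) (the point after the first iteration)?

(4.48, 1.91)

∇f = (10s + t, s + 2t)
Step 1: at (5, 2), ∇f = (52, 9) → (5, 2) − 0.01·(52, 9) = (4.48, 1.91)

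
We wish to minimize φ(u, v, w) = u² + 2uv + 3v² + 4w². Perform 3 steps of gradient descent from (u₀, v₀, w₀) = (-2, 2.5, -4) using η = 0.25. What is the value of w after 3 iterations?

∇φ = (2u + 2v, 2u + 6v, 8w)
Step 1: at (-2, 2.5, -4), ∇φ = (1, 11, -32) → (-2, 2.5, -4) − 0.25·(1, 11, -32) = (-2.25, -0.25, 4)
Step 2: at (-2.25, -0.25, 4), ∇φ = (-5, -6, 32) → (-2.25, -0.25, 4) − 0.25·(-5, -6, 32) = (-1, 1.25, -4)
Step 3: at (-1, 1.25, -4), ∇φ = (0.5, 5.5, -32) → (-1, 1.25, -4) − 0.25·(0.5, 5.5, -32) = (-1.125, -0.125, 4)
w = 4

4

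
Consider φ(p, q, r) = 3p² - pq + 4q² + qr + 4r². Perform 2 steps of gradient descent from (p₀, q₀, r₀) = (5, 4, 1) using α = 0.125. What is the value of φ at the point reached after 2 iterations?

0.923828125

∇φ = (6p - q, -p + 8q + r, q + 8r)
Step 1: at (5, 4, 1), ∇φ = (26, 28, 12) → (5, 4, 1) − 0.125·(26, 28, 12) = (1.75, 0.5, -0.5)
Step 2: at (1.75, 0.5, -0.5), ∇φ = (10, 1.75, -3.5) → (1.75, 0.5, -0.5) − 0.125·(10, 1.75, -3.5) = (0.5, 0.28125, -0.0625)
φ(0.5, 0.28125, -0.0625) = 0.923828125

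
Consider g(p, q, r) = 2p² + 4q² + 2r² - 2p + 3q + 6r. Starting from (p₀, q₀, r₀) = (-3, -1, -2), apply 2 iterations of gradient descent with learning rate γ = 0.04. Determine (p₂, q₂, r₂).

(-1.9696, -0.664, -1.8528)

∇g = (4p - 2, 8q + 3, 4r + 6)
(p₁, q₁, r₁) = (-3, -1, -2) − 0.04·(-14, -5, -2) = (-2.44, -0.8, -1.92)
(p₂, q₂, r₂) = (-2.44, -0.8, -1.92) − 0.04·(-11.76, -3.4, -1.68) = (-1.9696, -0.664, -1.8528)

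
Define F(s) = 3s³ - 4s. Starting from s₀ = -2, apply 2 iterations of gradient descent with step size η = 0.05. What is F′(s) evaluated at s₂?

763.068416

F′(s) = 9s² - 4
Step 1: F′(-2) = 32; s₁ = -2 − 0.05·32 = -3.6
Step 2: F′(-3.6) = 112.64; s₂ = -3.6 − 0.05·112.64 = -9.232
F′(s) at (-9.232) = 763.068416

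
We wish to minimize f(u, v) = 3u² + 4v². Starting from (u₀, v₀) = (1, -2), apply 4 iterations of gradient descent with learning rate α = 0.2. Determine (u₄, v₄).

∇f = (6u, 8v)
(u₁, v₁) = (1, -2) − 0.2·(6, -16) = (-0.2, 1.2)
(u₂, v₂) = (-0.2, 1.2) − 0.2·(-1.2, 9.6) = (0.04, -0.72)
(u₃, v₃) = (0.04, -0.72) − 0.2·(0.24, -5.76) = (-0.008, 0.432)
(u₄, v₄) = (-0.008, 0.432) − 0.2·(-0.048, 3.456) = (0.0016, -0.2592)

(0.0016, -0.2592)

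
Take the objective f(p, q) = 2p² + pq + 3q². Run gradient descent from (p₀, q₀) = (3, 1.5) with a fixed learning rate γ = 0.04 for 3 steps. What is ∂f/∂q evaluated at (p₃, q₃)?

∇f = (4p + q, p + 6q)
Step 1: at (3, 1.5), ∇f = (13.5, 12) → (3, 1.5) − 0.04·(13.5, 12) = (2.46, 1.02)
Step 2: at (2.46, 1.02), ∇f = (10.86, 8.58) → (2.46, 1.02) − 0.04·(10.86, 8.58) = (2.0256, 0.6768)
Step 3: at (2.0256, 0.6768), ∇f = (8.7792, 6.0864) → (2.0256, 0.6768) − 0.04·(8.7792, 6.0864) = (1.674432, 0.433344)
∂f/∂q at (1.674432, 0.433344) = 4.274496

4.274496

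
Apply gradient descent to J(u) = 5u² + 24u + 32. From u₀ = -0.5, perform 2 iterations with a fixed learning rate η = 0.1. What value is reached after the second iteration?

J′(u) = 10u + 24
Step 1: J′(-0.5) = 19; u₁ = -0.5 − 0.1·19 = -2.4
Step 2: J′(-2.4) = 0; u₂ = -2.4 − 0.1·0 = -2.4

-2.4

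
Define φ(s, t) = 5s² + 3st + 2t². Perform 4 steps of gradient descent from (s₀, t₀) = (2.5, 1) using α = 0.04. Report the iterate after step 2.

∇φ = (10s + 3t, 3s + 4t)
(s₁, t₁) = (2.5, 1) − 0.04·(28, 11.5) = (1.38, 0.54)
(s₂, t₂) = (1.38, 0.54) − 0.04·(15.42, 6.3) = (0.7632, 0.288)

(0.7632, 0.288)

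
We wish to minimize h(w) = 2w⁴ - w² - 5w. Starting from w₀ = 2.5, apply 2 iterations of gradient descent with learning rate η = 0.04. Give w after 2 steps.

0.89552

h′(w) = 8w³ - 2w - 5
Step 1: h′(2.5) = 115; w₁ = 2.5 − 0.04·115 = -2.1
Step 2: h′(-2.1) = -74.888; w₂ = -2.1 − 0.04·(-74.888) = 0.89552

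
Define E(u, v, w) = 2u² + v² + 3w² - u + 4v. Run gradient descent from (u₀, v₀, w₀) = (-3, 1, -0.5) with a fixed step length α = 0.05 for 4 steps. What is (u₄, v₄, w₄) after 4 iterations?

∇E = (4u - 1, 2v + 4, 6w)
Step 1: at (-3, 1, -0.5), ∇E = (-13, 6, -3) → (-3, 1, -0.5) − 0.05·(-13, 6, -3) = (-2.35, 0.7, -0.35)
Step 2: at (-2.35, 0.7, -0.35), ∇E = (-10.4, 5.4, -2.1) → (-2.35, 0.7, -0.35) − 0.05·(-10.4, 5.4, -2.1) = (-1.83, 0.43, -0.245)
Step 3: at (-1.83, 0.43, -0.245), ∇E = (-8.32, 4.86, -1.47) → (-1.83, 0.43, -0.245) − 0.05·(-8.32, 4.86, -1.47) = (-1.414, 0.187, -0.1715)
Step 4: at (-1.414, 0.187, -0.1715), ∇E = (-6.656, 4.374, -1.029) → (-1.414, 0.187, -0.1715) − 0.05·(-6.656, 4.374, -1.029) = (-1.0812, -0.0317, -0.12005)

(-1.0812, -0.0317, -0.12005)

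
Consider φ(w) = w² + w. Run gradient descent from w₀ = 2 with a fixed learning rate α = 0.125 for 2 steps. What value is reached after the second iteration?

0.90625

φ′(w) = 2w + 1
Step 1: φ′(2) = 5; w₁ = 2 − 0.125·5 = 1.375
Step 2: φ′(1.375) = 3.75; w₂ = 1.375 − 0.125·3.75 = 0.90625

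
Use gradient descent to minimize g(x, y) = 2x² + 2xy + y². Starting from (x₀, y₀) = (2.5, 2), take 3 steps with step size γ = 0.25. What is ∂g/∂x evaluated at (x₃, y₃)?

∇g = (4x + 2y, 2x + 2y)
Step 1: at (2.5, 2), ∇g = (14, 9) → (2.5, 2) − 0.25·(14, 9) = (-1, -0.25)
Step 2: at (-1, -0.25), ∇g = (-4.5, -2.5) → (-1, -0.25) − 0.25·(-4.5, -2.5) = (0.125, 0.375)
Step 3: at (0.125, 0.375), ∇g = (1.25, 1) → (0.125, 0.375) − 0.25·(1.25, 1) = (-0.1875, 0.125)
∂g/∂x at (-0.1875, 0.125) = -0.5

-0.5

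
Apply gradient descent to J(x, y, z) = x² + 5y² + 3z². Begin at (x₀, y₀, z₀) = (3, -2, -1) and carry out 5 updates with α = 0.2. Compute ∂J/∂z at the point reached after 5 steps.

0.00192

∇J = (2x, 10y, 6z)
Step 1: at (3, -2, -1), ∇J = (6, -20, -6) → (3, -2, -1) − 0.2·(6, -20, -6) = (1.8, 2, 0.2)
Step 2: at (1.8, 2, 0.2), ∇J = (3.6, 20, 1.2) → (1.8, 2, 0.2) − 0.2·(3.6, 20, 1.2) = (1.08, -2, -0.04)
Step 3: at (1.08, -2, -0.04), ∇J = (2.16, -20, -0.24) → (1.08, -2, -0.04) − 0.2·(2.16, -20, -0.24) = (0.648, 2, 0.008)
Step 4: at (0.648, 2, 0.008), ∇J = (1.296, 20, 0.048) → (0.648, 2, 0.008) − 0.2·(1.296, 20, 0.048) = (0.3888, -2, -0.0016)
Step 5: at (0.3888, -2, -0.0016), ∇J = (0.7776, -20, -0.0096) → (0.3888, -2, -0.0016) − 0.2·(0.7776, -20, -0.0096) = (0.23328, 2, 0.00032)
∂J/∂z at (0.23328, 2, 0.00032) = 0.00192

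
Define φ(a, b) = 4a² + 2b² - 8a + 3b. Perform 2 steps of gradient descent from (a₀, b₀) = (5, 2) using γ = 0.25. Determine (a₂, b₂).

(5, -0.75)

∇φ = (8a - 8, 4b + 3)
Step 1: at (5, 2), ∇φ = (32, 11) → (5, 2) − 0.25·(32, 11) = (-3, -0.75)
Step 2: at (-3, -0.75), ∇φ = (-32, 0) → (-3, -0.75) − 0.25·(-32, 0) = (5, -0.75)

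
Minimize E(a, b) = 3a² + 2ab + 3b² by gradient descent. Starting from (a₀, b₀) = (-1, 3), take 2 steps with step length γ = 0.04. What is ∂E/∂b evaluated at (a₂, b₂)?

∇E = (6a + 2b, 2a + 6b)
(a₁, b₁) = (-1, 3) − 0.04·(0, 16) = (-1, 2.36)
(a₂, b₂) = (-1, 2.36) − 0.04·(-1.28, 12.16) = (-0.9488, 1.8736)
∂E/∂b at (-0.9488, 1.8736) = 9.344

9.344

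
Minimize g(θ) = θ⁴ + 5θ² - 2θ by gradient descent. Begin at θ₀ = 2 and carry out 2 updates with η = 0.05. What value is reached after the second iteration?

g′(θ) = 4θ³ + 10θ - 2
θ₁ = 2 − 0.05·50 = -0.5
θ₂ = -0.5 − 0.05·(-7.5) = -0.125

-0.125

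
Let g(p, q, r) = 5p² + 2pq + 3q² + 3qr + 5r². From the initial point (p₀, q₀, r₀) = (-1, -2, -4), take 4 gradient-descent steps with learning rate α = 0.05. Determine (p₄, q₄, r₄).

(-0.007375, 0.0365875, -0.1673125)

∇g = (10p + 2q, 2p + 6q + 3r, 3q + 10r)
(p₁, q₁, r₁) = (-1, -2, -4) − 0.05·(-14, -26, -46) = (-0.3, -0.7, -1.7)
(p₂, q₂, r₂) = (-0.3, -0.7, -1.7) − 0.05·(-4.4, -9.9, -19.1) = (-0.08, -0.205, -0.745)
(p₃, q₃, r₃) = (-0.08, -0.205, -0.745) − 0.05·(-1.21, -3.625, -8.065) = (-0.0195, -0.02375, -0.34175)
(p₄, q₄, r₄) = (-0.0195, -0.02375, -0.34175) − 0.05·(-0.2425, -1.20675, -3.48875) = (-0.007375, 0.0365875, -0.1673125)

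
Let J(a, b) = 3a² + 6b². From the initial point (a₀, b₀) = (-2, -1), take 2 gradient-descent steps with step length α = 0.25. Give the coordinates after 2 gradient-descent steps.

∇J = (6a, 12b)
(a₁, b₁) = (-2, -1) − 0.25·(-12, -12) = (1, 2)
(a₂, b₂) = (1, 2) − 0.25·(6, 24) = (-0.5, -4)

(-0.5, -4)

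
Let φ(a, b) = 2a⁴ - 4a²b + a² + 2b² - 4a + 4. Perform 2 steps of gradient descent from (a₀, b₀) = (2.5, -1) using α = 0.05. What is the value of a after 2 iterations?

∇φ = (8a³ - 8ab + 2a - 4, -4a² + 4b)
Step 1: at (2.5, -1), ∇φ = (146, -29) → (2.5, -1) − 0.05·(146, -29) = (-4.8, 0.45)
Step 2: at (-4.8, 0.45), ∇φ = (-881.056, -90.36) → (-4.8, 0.45) − 0.05·(-881.056, -90.36) = (39.2528, 4.968)
a = 39.2528

39.2528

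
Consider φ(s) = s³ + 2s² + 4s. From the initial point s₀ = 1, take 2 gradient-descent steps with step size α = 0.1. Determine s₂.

φ′(s) = 3s² + 4s + 4
Step 1: φ′(1) = 11; s₁ = 1 − 0.1·11 = -0.1
Step 2: φ′(-0.1) = 3.63; s₂ = -0.1 − 0.1·3.63 = -0.463

-0.463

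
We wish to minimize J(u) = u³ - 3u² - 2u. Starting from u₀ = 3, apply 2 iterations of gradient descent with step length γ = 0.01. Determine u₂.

J′(u) = 3u² - 6u - 2
Step 1: J′(3) = 7; u₁ = 3 − 0.01·7 = 2.93
Step 2: J′(2.93) = 6.1747; u₂ = 2.93 − 0.01·6.1747 = 2.868253

2.868253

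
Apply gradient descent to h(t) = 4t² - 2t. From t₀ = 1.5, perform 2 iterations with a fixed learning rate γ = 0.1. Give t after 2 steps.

0.3

h′(t) = 8t - 2
t₁ = 1.5 − 0.1·10 = 0.5
t₂ = 0.5 − 0.1·2 = 0.3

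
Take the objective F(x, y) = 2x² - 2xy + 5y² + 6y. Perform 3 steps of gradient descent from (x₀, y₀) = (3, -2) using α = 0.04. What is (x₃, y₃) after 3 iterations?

(1.52288, -0.551808)

∇F = (4x - 2y, -2x + 10y + 6)
(x₁, y₁) = (3, -2) − 0.04·(16, -20) = (2.36, -1.2)
(x₂, y₂) = (2.36, -1.2) − 0.04·(11.84, -10.72) = (1.8864, -0.7712)
(x₃, y₃) = (1.8864, -0.7712) − 0.04·(9.088, -5.4848) = (1.52288, -0.551808)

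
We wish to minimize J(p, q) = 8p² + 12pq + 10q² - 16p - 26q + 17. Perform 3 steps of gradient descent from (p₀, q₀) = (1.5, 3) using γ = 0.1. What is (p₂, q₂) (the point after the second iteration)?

(5.98, 8.28)

∇J = (16p + 12q - 16, 12p + 20q - 26)
Step 1: at (1.5, 3), ∇J = (44, 52) → (1.5, 3) − 0.1·(44, 52) = (-2.9, -2.2)
Step 2: at (-2.9, -2.2), ∇J = (-88.8, -104.8) → (-2.9, -2.2) − 0.1·(-88.8, -104.8) = (5.98, 8.28)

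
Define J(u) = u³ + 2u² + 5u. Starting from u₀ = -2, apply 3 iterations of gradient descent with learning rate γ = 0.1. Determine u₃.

J′(u) = 3u² + 4u + 5
u₁ = -2 − 0.1·9 = -2.9
u₂ = -2.9 − 0.1·18.63 = -4.763
u₃ = -4.763 − 0.1·54.006507 = -10.1636507

-10.1636507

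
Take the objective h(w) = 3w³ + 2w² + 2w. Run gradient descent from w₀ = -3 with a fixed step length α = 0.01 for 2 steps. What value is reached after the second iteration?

h′(w) = 9w² + 4w + 2
w₁ = -3 − 0.01·71 = -3.71
w₂ = -3.71 − 0.01·111.0369 = -4.820369

-4.820369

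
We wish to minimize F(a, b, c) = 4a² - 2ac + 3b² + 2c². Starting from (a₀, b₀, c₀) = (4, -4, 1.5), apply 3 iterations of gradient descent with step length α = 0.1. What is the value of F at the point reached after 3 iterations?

∇F = (8a - 2c, 6b, -2a + 4c)
(a₁, b₁, c₁) = (4, -4, 1.5) − 0.1·(29, -24, -2) = (1.1, -1.6, 1.7)
(a₂, b₂, c₂) = (1.1, -1.6, 1.7) − 0.1·(5.4, -9.6, 4.6) = (0.56, -0.64, 1.24)
(a₃, b₃, c₃) = (0.56, -0.64, 1.24) − 0.1·(2, -3.84, 3.84) = (0.36, -0.256, 0.856)
F(0.36, -0.256, 0.856) = 1.56416

1.56416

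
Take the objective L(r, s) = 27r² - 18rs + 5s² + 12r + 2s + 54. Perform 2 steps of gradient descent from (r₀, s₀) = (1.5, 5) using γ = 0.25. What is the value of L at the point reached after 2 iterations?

∇L = (54r - 18s + 12, -18r + 10s + 2)
(r₁, s₁) = (1.5, 5) − 0.25·(3, 25) = (0.75, -1.25)
(r₂, s₂) = (0.75, -1.25) − 0.25·(75, -24) = (-18, 4.75)
L(-18, 4.75) = 10247.3125

10247.3125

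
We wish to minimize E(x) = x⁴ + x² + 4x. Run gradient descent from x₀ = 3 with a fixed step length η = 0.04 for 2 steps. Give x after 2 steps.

-0.92824832

E′(x) = 4x³ + 2x + 4
Step 1: E′(3) = 118; x₁ = 3 − 0.04·118 = -1.72
Step 2: E′(-1.72) = -19.793792; x₂ = -1.72 − 0.04·(-19.793792) = -0.92824832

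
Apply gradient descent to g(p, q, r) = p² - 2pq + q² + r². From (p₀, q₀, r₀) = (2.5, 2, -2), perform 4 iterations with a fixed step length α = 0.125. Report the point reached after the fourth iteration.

∇g = (2p - 2q, -2p + 2q, 2r)
Step 1: at (2.5, 2, -2), ∇g = (1, -1, -4) → (2.5, 2, -2) − 0.125·(1, -1, -4) = (2.375, 2.125, -1.5)
Step 2: at (2.375, 2.125, -1.5), ∇g = (0.5, -0.5, -3) → (2.375, 2.125, -1.5) − 0.125·(0.5, -0.5, -3) = (2.3125, 2.1875, -1.125)
Step 3: at (2.3125, 2.1875, -1.125), ∇g = (0.25, -0.25, -2.25) → (2.3125, 2.1875, -1.125) − 0.125·(0.25, -0.25, -2.25) = (2.28125, 2.21875, -0.84375)
Step 4: at (2.28125, 2.21875, -0.84375), ∇g = (0.125, -0.125, -1.6875) → (2.28125, 2.21875, -0.84375) − 0.125·(0.125, -0.125, -1.6875) = (2.265625, 2.234375, -0.6328125)

(2.265625, 2.234375, -0.6328125)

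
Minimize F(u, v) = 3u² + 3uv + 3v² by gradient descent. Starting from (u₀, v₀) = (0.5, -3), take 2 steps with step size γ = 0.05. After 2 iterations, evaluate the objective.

∇F = (6u + 3v, 3u + 6v)
Step 1: at (0.5, -3), ∇F = (-6, -16.5) → (0.5, -3) − 0.05·(-6, -16.5) = (0.8, -2.175)
Step 2: at (0.8, -2.175), ∇F = (-1.725, -10.65) → (0.8, -2.175) − 0.05·(-1.725, -10.65) = (0.88625, -1.6425)
F(0.88625, -1.6425) = 6.0827390625

6.0827390625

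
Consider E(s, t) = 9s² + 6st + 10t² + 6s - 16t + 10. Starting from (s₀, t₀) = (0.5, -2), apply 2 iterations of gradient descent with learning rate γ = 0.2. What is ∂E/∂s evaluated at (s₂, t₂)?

∇E = (18s + 6t + 6, 6s + 20t - 16)
(s₁, t₁) = (0.5, -2) − 0.2·(3, -53) = (-0.1, 8.6)
(s₂, t₂) = (-0.1, 8.6) − 0.2·(55.8, 155.4) = (-11.26, -22.48)
∂E/∂s at (-11.26, -22.48) = -331.56

-331.56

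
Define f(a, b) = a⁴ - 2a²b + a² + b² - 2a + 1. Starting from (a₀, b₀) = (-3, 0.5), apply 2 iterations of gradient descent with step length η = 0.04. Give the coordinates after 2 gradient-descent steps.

∇f = (4a³ - 4ab + 2a - 2, -2a² + 2b)
(a₁, b₁) = (-3, 0.5) − 0.04·(-110, -17) = (1.4, 1.18)
(a₂, b₂) = (1.4, 1.18) − 0.04·(5.168, -1.56) = (1.19328, 1.2424)

(1.19328, 1.2424)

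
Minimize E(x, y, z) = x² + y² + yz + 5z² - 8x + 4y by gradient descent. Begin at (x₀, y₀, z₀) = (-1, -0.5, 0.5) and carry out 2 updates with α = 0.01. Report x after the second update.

-0.802

∇E = (2x - 8, 2y + z + 4, y + 10z)
(x₁, y₁, z₁) = (-1, -0.5, 0.5) − 0.01·(-10, 3.5, 4.5) = (-0.9, -0.535, 0.455)
(x₂, y₂, z₂) = (-0.9, -0.535, 0.455) − 0.01·(-9.8, 3.385, 4.015) = (-0.802, -0.56885, 0.41485)
x = -0.802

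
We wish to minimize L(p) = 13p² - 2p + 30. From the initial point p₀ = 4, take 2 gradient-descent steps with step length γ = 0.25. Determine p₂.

L′(p) = 26p - 2
p₁ = 4 − 0.25·102 = -21.5
p₂ = -21.5 − 0.25·(-561) = 118.75

118.75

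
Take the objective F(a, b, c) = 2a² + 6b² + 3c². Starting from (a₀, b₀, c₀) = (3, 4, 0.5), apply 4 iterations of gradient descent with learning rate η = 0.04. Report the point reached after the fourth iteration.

(1.49361408, 0.29246464, 0.16681088)

∇F = (4a, 12b, 6c)
(a₁, b₁, c₁) = (3, 4, 0.5) − 0.04·(12, 48, 3) = (2.52, 2.08, 0.38)
(a₂, b₂, c₂) = (2.52, 2.08, 0.38) − 0.04·(10.08, 24.96, 2.28) = (2.1168, 1.0816, 0.2888)
(a₃, b₃, c₃) = (2.1168, 1.0816, 0.2888) − 0.04·(8.4672, 12.9792, 1.7328) = (1.778112, 0.562432, 0.219488)
(a₄, b₄, c₄) = (1.778112, 0.562432, 0.219488) − 0.04·(7.112448, 6.749184, 1.316928) = (1.49361408, 0.29246464, 0.16681088)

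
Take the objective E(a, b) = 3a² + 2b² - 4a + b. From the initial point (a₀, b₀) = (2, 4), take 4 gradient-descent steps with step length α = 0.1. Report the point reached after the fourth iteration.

(0.7008, 0.3008)

∇E = (6a - 4, 4b + 1)
(a₁, b₁) = (2, 4) − 0.1·(8, 17) = (1.2, 2.3)
(a₂, b₂) = (1.2, 2.3) − 0.1·(3.2, 10.2) = (0.88, 1.28)
(a₃, b₃) = (0.88, 1.28) − 0.1·(1.28, 6.12) = (0.752, 0.668)
(a₄, b₄) = (0.752, 0.668) − 0.1·(0.512, 3.672) = (0.7008, 0.3008)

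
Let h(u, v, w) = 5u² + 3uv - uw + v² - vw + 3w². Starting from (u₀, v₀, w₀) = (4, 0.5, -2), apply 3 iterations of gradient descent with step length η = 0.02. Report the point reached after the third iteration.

∇h = (10u + 3v - w, 3u + 2v - w, -u - v + 6w)
(u₁, v₁, w₁) = (4, 0.5, -2) − 0.02·(43.5, 15, -16.5) = (3.13, 0.2, -1.67)
(u₂, v₂, w₂) = (3.13, 0.2, -1.67) − 0.02·(33.57, 11.46, -13.35) = (2.4586, -0.0292, -1.403)
(u₃, v₃, w₃) = (2.4586, -0.0292, -1.403) − 0.02·(25.9014, 8.7204, -10.8474) = (1.940572, -0.203608, -1.186052)

(1.940572, -0.203608, -1.186052)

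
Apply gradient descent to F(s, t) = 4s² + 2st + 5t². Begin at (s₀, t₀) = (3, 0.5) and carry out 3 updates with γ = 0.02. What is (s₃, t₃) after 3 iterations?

(1.749632, 0.015648)

∇F = (8s + 2t, 2s + 10t)
Step 1: at (3, 0.5), ∇F = (25, 11) → (3, 0.5) − 0.02·(25, 11) = (2.5, 0.28)
Step 2: at (2.5, 0.28), ∇F = (20.56, 7.8) → (2.5, 0.28) − 0.02·(20.56, 7.8) = (2.0888, 0.124)
Step 3: at (2.0888, 0.124), ∇F = (16.9584, 5.4176) → (2.0888, 0.124) − 0.02·(16.9584, 5.4176) = (1.749632, 0.015648)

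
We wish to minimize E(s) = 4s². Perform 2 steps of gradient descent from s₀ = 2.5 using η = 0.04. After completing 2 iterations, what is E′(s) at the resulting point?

9.248

E′(s) = 8s
Step 1: E′(2.5) = 20; s₁ = 2.5 − 0.04·20 = 1.7
Step 2: E′(1.7) = 13.6; s₂ = 1.7 − 0.04·13.6 = 1.156
E′(s) at (1.156) = 9.248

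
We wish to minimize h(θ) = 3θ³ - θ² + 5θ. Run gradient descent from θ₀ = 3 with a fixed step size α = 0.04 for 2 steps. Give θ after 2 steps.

-0.4304

h′(θ) = 9θ² - 2θ + 5
θ₁ = 3 − 0.04·80 = -0.2
θ₂ = -0.2 − 0.04·5.76 = -0.4304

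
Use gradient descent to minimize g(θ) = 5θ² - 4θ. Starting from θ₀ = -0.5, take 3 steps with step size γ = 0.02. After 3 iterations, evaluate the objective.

0.2616832

g′(θ) = 10θ - 4
θ₁ = -0.5 − 0.02·(-9) = -0.32
θ₂ = -0.32 − 0.02·(-7.2) = -0.176
θ₃ = -0.176 − 0.02·(-5.76) = -0.0608
g(-0.0608) = 0.2616832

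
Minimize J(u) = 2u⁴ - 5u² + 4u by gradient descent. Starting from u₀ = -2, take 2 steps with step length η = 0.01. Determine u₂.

-1.47232

J′(u) = 8u³ - 10u + 4
Step 1: J′(-2) = -40; u₁ = -2 − 0.01·(-40) = -1.6
Step 2: J′(-1.6) = -12.768; u₂ = -1.6 − 0.01·(-12.768) = -1.47232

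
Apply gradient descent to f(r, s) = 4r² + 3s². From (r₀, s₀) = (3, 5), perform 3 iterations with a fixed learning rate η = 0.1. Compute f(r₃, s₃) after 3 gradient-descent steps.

0.309504

∇f = (8r, 6s)
Step 1: at (3, 5), ∇f = (24, 30) → (3, 5) − 0.1·(24, 30) = (0.6, 2)
Step 2: at (0.6, 2), ∇f = (4.8, 12) → (0.6, 2) − 0.1·(4.8, 12) = (0.12, 0.8)
Step 3: at (0.12, 0.8), ∇f = (0.96, 4.8) → (0.12, 0.8) − 0.1·(0.96, 4.8) = (0.024, 0.32)
f(0.024, 0.32) = 0.309504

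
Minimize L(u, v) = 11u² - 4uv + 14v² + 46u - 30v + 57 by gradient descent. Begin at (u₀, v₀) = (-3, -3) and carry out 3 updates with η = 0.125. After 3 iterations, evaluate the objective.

∇L = (22u - 4v + 46, -4u + 28v - 30)
(u₁, v₁) = (-3, -3) − 0.125·(-8, -102) = (-2, 9.75)
(u₂, v₂) = (-2, 9.75) − 0.125·(-37, 251) = (2.625, -21.625)
(u₃, v₃) = (2.625, -21.625) − 0.125·(190.25, -646) = (-21.15625, 59.125)
L(-21.15625, 59.125) = 56177.6904296875

56177.6904296875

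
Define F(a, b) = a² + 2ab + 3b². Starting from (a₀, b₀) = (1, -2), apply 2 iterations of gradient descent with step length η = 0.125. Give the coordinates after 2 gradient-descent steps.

(1.125, -0.5)

∇F = (2a + 2b, 2a + 6b)
Step 1: at (1, -2), ∇F = (-2, -10) → (1, -2) − 0.125·(-2, -10) = (1.25, -0.75)
Step 2: at (1.25, -0.75), ∇F = (1, -2) → (1.25, -0.75) − 0.125·(1, -2) = (1.125, -0.5)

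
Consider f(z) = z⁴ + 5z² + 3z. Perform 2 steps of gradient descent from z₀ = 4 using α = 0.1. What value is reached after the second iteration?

6949.2916

f′(z) = 4z³ + 10z + 3
Step 1: f′(4) = 299; z₁ = 4 − 0.1·299 = -25.9
Step 2: f′(-25.9) = -69751.916; z₂ = -25.9 − 0.1·(-69751.916) = 6949.2916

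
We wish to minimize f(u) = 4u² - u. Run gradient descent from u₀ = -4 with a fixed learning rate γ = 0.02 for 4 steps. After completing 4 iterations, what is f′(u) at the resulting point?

f′(u) = 8u - 1
Step 1: f′(-4) = -33; u₁ = -4 − 0.02·(-33) = -3.34
Step 2: f′(-3.34) = -27.72; u₂ = -3.34 − 0.02·(-27.72) = -2.7856
Step 3: f′(-2.7856) = -23.2848; u₃ = -2.7856 − 0.02·(-23.2848) = -2.319904
Step 4: f′(-2.319904) = -19.559232; u₄ = -2.319904 − 0.02·(-19.559232) = -1.92871936
f′(u) at (-1.92871936) = -16.42975488

-16.42975488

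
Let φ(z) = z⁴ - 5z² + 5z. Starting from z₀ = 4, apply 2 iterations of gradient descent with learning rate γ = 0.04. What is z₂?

φ′(z) = 4z³ - 10z + 5
z₁ = 4 − 0.04·221 = -4.84
z₂ = -4.84 − 0.04·(-400.119616) = 11.16478464

11.16478464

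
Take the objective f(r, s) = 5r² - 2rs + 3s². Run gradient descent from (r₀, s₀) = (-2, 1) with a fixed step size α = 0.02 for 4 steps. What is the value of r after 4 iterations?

-0.73707008

∇f = (10r - 2s, -2r + 6s)
Step 1: at (-2, 1), ∇f = (-22, 10) → (-2, 1) − 0.02·(-22, 10) = (-1.56, 0.8)
Step 2: at (-1.56, 0.8), ∇f = (-17.2, 7.92) → (-1.56, 0.8) − 0.02·(-17.2, 7.92) = (-1.216, 0.6416)
Step 3: at (-1.216, 0.6416), ∇f = (-13.4432, 6.2816) → (-1.216, 0.6416) − 0.02·(-13.4432, 6.2816) = (-0.947136, 0.515968)
Step 4: at (-0.947136, 0.515968), ∇f = (-10.503296, 4.99008) → (-0.947136, 0.515968) − 0.02·(-10.503296, 4.99008) = (-0.73707008, 0.4161664)
r = -0.73707008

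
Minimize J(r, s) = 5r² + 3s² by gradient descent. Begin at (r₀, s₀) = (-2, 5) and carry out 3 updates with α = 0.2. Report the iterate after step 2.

(-2, 0.2)

∇J = (10r, 6s)
Step 1: at (-2, 5), ∇J = (-20, 30) → (-2, 5) − 0.2·(-20, 30) = (2, -1)
Step 2: at (2, -1), ∇J = (20, -6) → (2, -1) − 0.2·(20, -6) = (-2, 0.2)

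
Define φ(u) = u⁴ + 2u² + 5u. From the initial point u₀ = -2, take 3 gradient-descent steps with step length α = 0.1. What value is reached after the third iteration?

-0.72705

φ′(u) = 4u³ + 4u + 5
u₁ = -2 − 0.1·(-35) = 1.5
u₂ = 1.5 − 0.1·24.5 = -0.95
u₃ = -0.95 − 0.1·(-2.2295) = -0.72705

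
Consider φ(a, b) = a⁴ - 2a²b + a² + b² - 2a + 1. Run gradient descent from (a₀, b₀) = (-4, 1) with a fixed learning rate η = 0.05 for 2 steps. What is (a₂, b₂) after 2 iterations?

(-110.825, 9.475)

∇φ = (4a³ - 4ab + 2a - 2, -2a² + 2b)
Step 1: at (-4, 1), ∇φ = (-250, -30) → (-4, 1) − 0.05·(-250, -30) = (8.5, 2.5)
Step 2: at (8.5, 2.5), ∇φ = (2386.5, -139.5) → (8.5, 2.5) − 0.05·(2386.5, -139.5) = (-110.825, 9.475)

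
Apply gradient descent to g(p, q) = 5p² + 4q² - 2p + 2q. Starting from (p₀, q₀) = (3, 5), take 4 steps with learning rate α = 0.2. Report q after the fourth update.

∇g = (10p - 2, 8q + 2)
(p₁, q₁) = (3, 5) − 0.2·(28, 42) = (-2.6, -3.4)
(p₂, q₂) = (-2.6, -3.4) − 0.2·(-28, -25.2) = (3, 1.64)
(p₃, q₃) = (3, 1.64) − 0.2·(28, 15.12) = (-2.6, -1.384)
(p₄, q₄) = (-2.6, -1.384) − 0.2·(-28, -9.072) = (3, 0.4304)
q = 0.4304

0.4304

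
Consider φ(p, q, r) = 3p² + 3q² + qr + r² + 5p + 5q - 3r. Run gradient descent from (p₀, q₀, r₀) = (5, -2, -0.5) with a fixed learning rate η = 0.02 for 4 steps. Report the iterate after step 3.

∇φ = (6p + 5, 6q + r + 5, q + 2r - 3)
(p₁, q₁, r₁) = (5, -2, -0.5) − 0.02·(35, -7.5, -6) = (4.3, -1.85, -0.38)
(p₂, q₂, r₂) = (4.3, -1.85, -0.38) − 0.02·(30.8, -6.48, -5.61) = (3.684, -1.7204, -0.2678)
(p₃, q₃, r₃) = (3.684, -1.7204, -0.2678) − 0.02·(27.104, -5.5902, -5.256) = (3.14192, -1.608596, -0.16268)

(3.14192, -1.608596, -0.16268)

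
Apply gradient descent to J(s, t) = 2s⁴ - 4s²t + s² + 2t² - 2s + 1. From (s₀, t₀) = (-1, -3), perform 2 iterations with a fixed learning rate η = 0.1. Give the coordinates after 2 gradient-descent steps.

∇J = (8s³ - 8st + 2s - 2, -4s² + 4t)
(s₁, t₁) = (-1, -3) − 0.1·(-36, -16) = (2.6, -1.4)
(s₂, t₂) = (2.6, -1.4) − 0.1·(172.928, -32.64) = (-14.6928, 1.864)

(-14.6928, 1.864)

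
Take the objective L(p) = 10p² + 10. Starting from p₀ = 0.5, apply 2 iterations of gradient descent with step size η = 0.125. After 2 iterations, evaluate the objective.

L′(p) = 20p
Step 1: L′(0.5) = 10; p₁ = 0.5 − 0.125·10 = -0.75
Step 2: L′(-0.75) = -15; p₂ = -0.75 − 0.125·(-15) = 1.125
L(1.125) = 22.65625

22.65625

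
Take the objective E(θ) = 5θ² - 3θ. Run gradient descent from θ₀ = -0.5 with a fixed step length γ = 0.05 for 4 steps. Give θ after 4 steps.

E′(θ) = 10θ - 3
Step 1: E′(-0.5) = -8; θ₁ = -0.5 − 0.05·(-8) = -0.1
Step 2: E′(-0.1) = -4; θ₂ = -0.1 − 0.05·(-4) = 0.1
Step 3: E′(0.1) = -2; θ₃ = 0.1 − 0.05·(-2) = 0.2
Step 4: E′(0.2) = -1; θ₄ = 0.2 − 0.05·(-1) = 0.25

0.25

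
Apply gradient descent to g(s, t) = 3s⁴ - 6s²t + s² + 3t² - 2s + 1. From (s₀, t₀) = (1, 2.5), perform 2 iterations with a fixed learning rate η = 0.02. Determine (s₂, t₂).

∇g = (12s³ - 12st + 2s - 2, -6s² + 6t)
(s₁, t₁) = (1, 2.5) − 0.02·(-18, 9) = (1.36, 2.32)
(s₂, t₂) = (1.36, 2.32) − 0.02·(-6.956928, 2.8224) = (1.49913856, 2.263552)

(1.49913856, 2.263552)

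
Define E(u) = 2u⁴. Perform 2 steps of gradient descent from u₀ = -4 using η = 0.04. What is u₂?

-1415.77913344

E′(u) = 8u³
u₁ = -4 − 0.04·(-512) = 16.48
u₂ = 16.48 − 0.04·35806.478336 = -1415.77913344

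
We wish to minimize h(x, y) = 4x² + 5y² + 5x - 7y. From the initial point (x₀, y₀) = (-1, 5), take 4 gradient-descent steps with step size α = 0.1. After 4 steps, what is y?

∇h = (8x + 5, 10y - 7)
Step 1: at (-1, 5), ∇h = (-3, 43) → (-1, 5) − 0.1·(-3, 43) = (-0.7, 0.7)
Step 2: at (-0.7, 0.7), ∇h = (-0.6, 0) → (-0.7, 0.7) − 0.1·(-0.6, 0) = (-0.64, 0.7)
Step 3: at (-0.64, 0.7), ∇h = (-0.12, 0) → (-0.64, 0.7) − 0.1·(-0.12, 0) = (-0.628, 0.7)
Step 4: at (-0.628, 0.7), ∇h = (-0.024, 0) → (-0.628, 0.7) − 0.1·(-0.024, 0) = (-0.6256, 0.7)
y = 0.7

0.7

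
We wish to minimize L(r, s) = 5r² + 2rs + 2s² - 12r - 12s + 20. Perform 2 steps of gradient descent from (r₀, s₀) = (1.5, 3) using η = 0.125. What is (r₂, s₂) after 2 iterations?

(0.75, 2.71875)

∇L = (10r + 2s - 12, 2r + 4s - 12)
(r₁, s₁) = (1.5, 3) − 0.125·(9, 3) = (0.375, 2.625)
(r₂, s₂) = (0.375, 2.625) − 0.125·(-3, -0.75) = (0.75, 2.71875)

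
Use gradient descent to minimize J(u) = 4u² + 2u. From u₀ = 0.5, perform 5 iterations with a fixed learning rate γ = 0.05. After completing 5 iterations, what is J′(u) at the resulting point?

J′(u) = 8u + 2
Step 1: J′(0.5) = 6; u₁ = 0.5 − 0.05·6 = 0.2
Step 2: J′(0.2) = 3.6; u₂ = 0.2 − 0.05·3.6 = 0.02
Step 3: J′(0.02) = 2.16; u₃ = 0.02 − 0.05·2.16 = -0.088
Step 4: J′(-0.088) = 1.296; u₄ = -0.088 − 0.05·1.296 = -0.1528
Step 5: J′(-0.1528) = 0.7776; u₅ = -0.1528 − 0.05·0.7776 = -0.19168
J′(u) at (-0.19168) = 0.46656

0.46656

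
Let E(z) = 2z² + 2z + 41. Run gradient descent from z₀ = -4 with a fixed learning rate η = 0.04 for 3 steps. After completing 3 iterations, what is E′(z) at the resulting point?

E′(z) = 4z + 2
z₁ = -4 − 0.04·(-14) = -3.44
z₂ = -3.44 − 0.04·(-11.76) = -2.9696
z₃ = -2.9696 − 0.04·(-9.8784) = -2.574464
E′(z) at (-2.574464) = -8.297856

-8.297856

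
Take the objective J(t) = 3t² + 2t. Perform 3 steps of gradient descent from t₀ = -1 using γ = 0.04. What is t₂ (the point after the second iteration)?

J′(t) = 6t + 2
Step 1: J′(-1) = -4; t₁ = -1 − 0.04·(-4) = -0.84
Step 2: J′(-0.84) = -3.04; t₂ = -0.84 − 0.04·(-3.04) = -0.7184

-0.7184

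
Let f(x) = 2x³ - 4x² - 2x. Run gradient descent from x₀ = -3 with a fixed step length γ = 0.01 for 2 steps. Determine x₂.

f′(x) = 6x² - 8x - 2
x₁ = -3 − 0.01·76 = -3.76
x₂ = -3.76 − 0.01·112.9056 = -4.889056

-4.889056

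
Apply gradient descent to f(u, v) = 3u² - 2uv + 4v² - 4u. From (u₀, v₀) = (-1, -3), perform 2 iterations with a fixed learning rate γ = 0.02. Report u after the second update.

-0.832

∇f = (6u - 2v - 4, -2u + 8v)
Step 1: at (-1, -3), ∇f = (-4, -22) → (-1, -3) − 0.02·(-4, -22) = (-0.92, -2.56)
Step 2: at (-0.92, -2.56), ∇f = (-4.4, -18.64) → (-0.92, -2.56) − 0.02·(-4.4, -18.64) = (-0.832, -2.1872)
u = -0.832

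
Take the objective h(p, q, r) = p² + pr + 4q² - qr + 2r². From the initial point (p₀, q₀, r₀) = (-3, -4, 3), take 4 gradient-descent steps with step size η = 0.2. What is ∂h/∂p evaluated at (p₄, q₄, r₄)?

∇h = (2p + r, 8q - r, p - q + 4r)
Step 1: at (-3, -4, 3), ∇h = (-3, -35, 13) → (-3, -4, 3) − 0.2·(-3, -35, 13) = (-2.4, 3, 0.4)
Step 2: at (-2.4, 3, 0.4), ∇h = (-4.4, 23.6, -3.8) → (-2.4, 3, 0.4) − 0.2·(-4.4, 23.6, -3.8) = (-1.52, -1.72, 1.16)
Step 3: at (-1.52, -1.72, 1.16), ∇h = (-1.88, -14.92, 4.84) → (-1.52, -1.72, 1.16) − 0.2·(-1.88, -14.92, 4.84) = (-1.144, 1.264, 0.192)
Step 4: at (-1.144, 1.264, 0.192), ∇h = (-2.096, 9.92, -1.64) → (-1.144, 1.264, 0.192) − 0.2·(-2.096, 9.92, -1.64) = (-0.7248, -0.72, 0.52)
∂h/∂p at (-0.7248, -0.72, 0.52) = -0.9296

-0.9296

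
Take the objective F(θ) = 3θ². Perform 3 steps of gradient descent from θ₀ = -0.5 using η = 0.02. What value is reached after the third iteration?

-0.340736

F′(θ) = 6θ
Step 1: F′(-0.5) = -3; θ₁ = -0.5 − 0.02·(-3) = -0.44
Step 2: F′(-0.44) = -2.64; θ₂ = -0.44 − 0.02·(-2.64) = -0.3872
Step 3: F′(-0.3872) = -2.3232; θ₃ = -0.3872 − 0.02·(-2.3232) = -0.340736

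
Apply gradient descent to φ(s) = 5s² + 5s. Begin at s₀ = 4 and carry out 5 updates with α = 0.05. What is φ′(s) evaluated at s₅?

φ′(s) = 10s + 5
s₁ = 4 − 0.05·45 = 1.75
s₂ = 1.75 − 0.05·22.5 = 0.625
s₃ = 0.625 − 0.05·11.25 = 0.0625
s₄ = 0.0625 − 0.05·5.625 = -0.21875
s₅ = -0.21875 − 0.05·2.8125 = -0.359375
φ′(s) at (-0.359375) = 1.40625

1.40625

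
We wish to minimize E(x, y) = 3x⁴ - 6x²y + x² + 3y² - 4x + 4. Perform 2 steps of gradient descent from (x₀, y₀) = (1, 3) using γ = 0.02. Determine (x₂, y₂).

∇E = (12x³ - 12xy + 2x - 4, -6x² + 6y)
Step 1: at (1, 3), ∇E = (-26, 12) → (1, 3) − 0.02·(-26, 12) = (1.52, 2.76)
Step 2: at (1.52, 2.76), ∇E = (-9.160704, 2.6976) → (1.52, 2.76) − 0.02·(-9.160704, 2.6976) = (1.70321408, 2.706048)

(1.70321408, 2.706048)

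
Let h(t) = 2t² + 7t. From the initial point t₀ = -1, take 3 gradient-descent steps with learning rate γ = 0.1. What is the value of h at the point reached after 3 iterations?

h′(t) = 4t + 7
t₁ = -1 − 0.1·3 = -1.3
t₂ = -1.3 − 0.1·1.8 = -1.48
t₃ = -1.48 − 0.1·1.08 = -1.588
h(-1.588) = -6.072512

-6.072512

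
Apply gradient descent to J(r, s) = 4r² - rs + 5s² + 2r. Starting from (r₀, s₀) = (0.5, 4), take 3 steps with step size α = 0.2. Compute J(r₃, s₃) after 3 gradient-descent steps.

98.90816

∇J = (8r - s + 2, -r + 10s)
(r₁, s₁) = (0.5, 4) − 0.2·(2, 39.5) = (0.1, -3.9)
(r₂, s₂) = (0.1, -3.9) − 0.2·(6.7, -39.1) = (-1.24, 3.92)
(r₃, s₃) = (-1.24, 3.92) − 0.2·(-11.84, 40.44) = (1.128, -4.168)
J(1.128, -4.168) = 98.90816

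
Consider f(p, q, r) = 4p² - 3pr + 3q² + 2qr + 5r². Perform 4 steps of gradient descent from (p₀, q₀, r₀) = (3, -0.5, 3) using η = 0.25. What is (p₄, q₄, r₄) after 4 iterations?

(-7.5234375, 4.15625, 12.41015625)

∇f = (8p - 3r, 6q + 2r, -3p + 2q + 10r)
Step 1: at (3, -0.5, 3), ∇f = (15, 3, 20) → (3, -0.5, 3) − 0.25·(15, 3, 20) = (-0.75, -1.25, -2)
Step 2: at (-0.75, -1.25, -2), ∇f = (0, -11.5, -20.25) → (-0.75, -1.25, -2) − 0.25·(0, -11.5, -20.25) = (-0.75, 1.625, 3.0625)
Step 3: at (-0.75, 1.625, 3.0625), ∇f = (-15.1875, 15.875, 36.125) → (-0.75, 1.625, 3.0625) − 0.25·(-15.1875, 15.875, 36.125) = (3.046875, -2.34375, -5.96875)
Step 4: at (3.046875, -2.34375, -5.96875), ∇f = (42.28125, -26, -73.515625) → (3.046875, -2.34375, -5.96875) − 0.25·(42.28125, -26, -73.515625) = (-7.5234375, 4.15625, 12.41015625)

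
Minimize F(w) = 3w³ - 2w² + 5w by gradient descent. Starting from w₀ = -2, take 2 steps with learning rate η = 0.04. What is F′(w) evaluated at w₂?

F′(w) = 9w² - 4w + 5
Step 1: F′(-2) = 49; w₁ = -2 − 0.04·49 = -3.96
Step 2: F′(-3.96) = 161.9744; w₂ = -3.96 − 0.04·161.9744 = -10.438976
F′(w) at (-10.438976) = 1027.505883357184

1027.505883357184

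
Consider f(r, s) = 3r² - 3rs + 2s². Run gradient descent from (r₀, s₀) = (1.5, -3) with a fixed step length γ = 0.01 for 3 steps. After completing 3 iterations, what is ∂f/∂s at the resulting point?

-13.178025

∇f = (6r - 3s, -3r + 4s)
Step 1: at (1.5, -3), ∇f = (18, -16.5) → (1.5, -3) − 0.01·(18, -16.5) = (1.32, -2.835)
Step 2: at (1.32, -2.835), ∇f = (16.425, -15.3) → (1.32, -2.835) − 0.01·(16.425, -15.3) = (1.15575, -2.682)
Step 3: at (1.15575, -2.682), ∇f = (14.9805, -14.19525) → (1.15575, -2.682) − 0.01·(14.9805, -14.19525) = (1.005945, -2.5400475)
∂f/∂s at (1.005945, -2.5400475) = -13.178025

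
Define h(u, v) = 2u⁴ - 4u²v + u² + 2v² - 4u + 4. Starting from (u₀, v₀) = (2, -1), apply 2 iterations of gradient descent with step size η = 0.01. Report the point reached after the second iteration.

∇h = (8u³ - 8uv + 2u - 4, -4u² + 4v)
(u₁, v₁) = (2, -1) − 0.01·(80, -20) = (1.2, -0.8)
(u₂, v₂) = (1.2, -0.8) − 0.01·(19.904, -8.96) = (1.00096, -0.7104)

(1.00096, -0.7104)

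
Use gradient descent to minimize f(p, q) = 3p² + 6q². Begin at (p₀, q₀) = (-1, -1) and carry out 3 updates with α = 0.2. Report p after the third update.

0.008

∇f = (6p, 12q)
(p₁, q₁) = (-1, -1) − 0.2·(-6, -12) = (0.2, 1.4)
(p₂, q₂) = (0.2, 1.4) − 0.2·(1.2, 16.8) = (-0.04, -1.96)
(p₃, q₃) = (-0.04, -1.96) − 0.2·(-0.24, -23.52) = (0.008, 2.744)
p = 0.008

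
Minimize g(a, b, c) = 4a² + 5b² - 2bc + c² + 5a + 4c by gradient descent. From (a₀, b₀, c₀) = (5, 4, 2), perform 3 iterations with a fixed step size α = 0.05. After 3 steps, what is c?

∇g = (8a + 5, 10b - 2c, -2b + 2c + 4)
(a₁, b₁, c₁) = (5, 4, 2) − 0.05·(45, 36, 0) = (2.75, 2.2, 2)
(a₂, b₂, c₂) = (2.75, 2.2, 2) − 0.05·(27, 18, 3.6) = (1.4, 1.3, 1.82)
(a₃, b₃, c₃) = (1.4, 1.3, 1.82) − 0.05·(16.2, 9.36, 5.04) = (0.59, 0.832, 1.568)
c = 1.568

1.568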